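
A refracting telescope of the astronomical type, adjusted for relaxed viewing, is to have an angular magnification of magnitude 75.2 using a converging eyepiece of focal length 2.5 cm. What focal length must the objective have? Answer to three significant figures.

188 cm

|M| = f_obj/|f_eye|, so f_obj = |M| x |f_eye| = 75.2 x 2.5 = 188.000 cm.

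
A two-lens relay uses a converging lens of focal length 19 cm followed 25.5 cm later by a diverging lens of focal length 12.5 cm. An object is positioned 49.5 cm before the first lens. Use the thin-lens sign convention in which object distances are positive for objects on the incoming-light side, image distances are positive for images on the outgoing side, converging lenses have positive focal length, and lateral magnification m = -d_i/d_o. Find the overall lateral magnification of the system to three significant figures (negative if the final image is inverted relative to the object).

Lens 1: 1/d_i1 = 1/f_1 - 1/d_o1 = 1/19 - 1/49.5 = 0.03243 cm^-1, so d_i1 = 30.836 cm.
m_1 = -(30.836)/49.5 = -0.6230.
This image would form 30.836 cm past lens 1, i.e. 5.336 cm beyond lens 2, so it is a virtual object for lens 2: d_o2 = 25.5 - 30.836 = -5.336 cm.
Lens 2: 1/d_i2 = 1/f_2 - 1/d_o2 = 1/(-12.5) - 1/(-5.336) = 0.10740 cm^-1, so d_i2 = 9.311 cm.
m_2 = -(9.311)/(-5.336) = 1.7449.
Total m = m_1 x m_2 = (-0.6230)(1.7449) = -1.0870.

-1.09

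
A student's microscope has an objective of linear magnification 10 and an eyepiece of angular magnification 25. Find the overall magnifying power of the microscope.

The overall magnification of a compound microscope is the product of the objective and eyepiece magnifications:
M = M_obj x M_eye = 10 x 25 = 250.

250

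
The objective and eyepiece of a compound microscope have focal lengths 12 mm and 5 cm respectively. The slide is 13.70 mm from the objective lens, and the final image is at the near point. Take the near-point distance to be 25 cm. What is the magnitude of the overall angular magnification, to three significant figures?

42.4

Convert to cm: f_obj = 12 mm = 1.2 cm; d_o = 13.70 mm = 1.37 cm.
Objective: 1/d_i = 1/f_obj - 1/d_o = 1/1.2 - 1/1.37 = 0.10341 cm^-1, so d_i = 9.671 cm.
m_obj = -d_i/d_o = -9.671/1.37 = -7.059.
Eyepiece angular magnification (image at near point): M_eye = 1 + D/f_e = 1 + 25/5 = 6.000.
Overall M = m_obj x M_eye = (-7.059)(6.000) = -42.35.
|M| = 42.35.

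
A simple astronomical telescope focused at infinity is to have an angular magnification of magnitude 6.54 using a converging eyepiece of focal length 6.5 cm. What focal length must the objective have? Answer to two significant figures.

43 cm

|M| = f_obj/|f_eye|, so f_obj = |M| x |f_eye| = 6.54 x 6.5 = 42.510 cm.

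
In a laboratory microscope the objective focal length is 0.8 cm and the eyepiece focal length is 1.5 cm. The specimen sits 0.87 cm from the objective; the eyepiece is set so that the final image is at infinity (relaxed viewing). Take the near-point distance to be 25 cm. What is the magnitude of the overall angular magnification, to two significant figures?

Objective: 1/d_i = 1/f_obj - 1/d_o = 1/0.8 - 1/0.87 = 0.10057 cm^-1, so d_i = 9.943 cm.
m_obj = -d_i/d_o = -9.943/0.87 = -11.429.
Eyepiece angular magnification (image at infinity): M_eye = D/f_e = 25/1.5 = 16.667.
Overall M = m_obj x M_eye = (-11.429)(16.667) = -190.48.
|M| = 190.48.

190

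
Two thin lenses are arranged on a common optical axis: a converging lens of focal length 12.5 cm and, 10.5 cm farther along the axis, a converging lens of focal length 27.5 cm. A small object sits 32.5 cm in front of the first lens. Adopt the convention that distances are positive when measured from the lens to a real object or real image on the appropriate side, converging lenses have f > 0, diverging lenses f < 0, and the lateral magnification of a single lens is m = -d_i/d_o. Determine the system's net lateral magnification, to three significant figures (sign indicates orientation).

-0.461

Lens 1: 1/d_i1 = 1/f_1 - 1/d_o1 = 1/12.5 - 1/32.5 = 0.04923 cm^-1, so d_i1 = 20.312 cm.
m_1 = -(20.312)/32.5 = -0.6250.
Since 20.312 cm > 10.5 cm, the first image lies past the second lens and serves as a virtual object: d_o2 = L - d_i1 = -9.812 cm.
Lens 2: 1/d_i2 = 1/f_2 - 1/d_o2 = 1/27.5 - 1/(-9.812) = 0.13827 cm^-1, so d_i2 = 7.232 cm.
m_2 = -(7.232)/(-9.812) = 0.7370.
Overall magnification: m = m_1 m_2 = -0.4606.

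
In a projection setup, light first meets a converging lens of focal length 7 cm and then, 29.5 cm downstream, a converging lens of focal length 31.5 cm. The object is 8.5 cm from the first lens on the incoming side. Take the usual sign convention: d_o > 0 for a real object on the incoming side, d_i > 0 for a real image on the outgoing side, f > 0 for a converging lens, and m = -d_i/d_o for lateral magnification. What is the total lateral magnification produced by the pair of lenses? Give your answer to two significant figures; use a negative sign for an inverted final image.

Lens 1: 1/d_i1 = 1/f_1 - 1/d_o1 = 1/7 - 1/8.5 = 0.02521 cm^-1, so d_i1 = 39.667 cm.
m_1 = -(39.667)/8.5 = -4.6667.
Since 39.667 cm > 29.5 cm, the first image lies past the second lens and serves as a virtual object: d_o2 = L - d_i1 = -10.167 cm.
Lens 2: 1/d_i2 = 1/f_2 - 1/d_o2 = 1/31.5 - 1/(-10.167) = 0.13011 cm^-1, so d_i2 = 7.686 cm.
m_2 = -(7.686)/(-10.167) = 0.7560.
Overall magnification: m = m_1 m_2 = -3.5280.

-3.5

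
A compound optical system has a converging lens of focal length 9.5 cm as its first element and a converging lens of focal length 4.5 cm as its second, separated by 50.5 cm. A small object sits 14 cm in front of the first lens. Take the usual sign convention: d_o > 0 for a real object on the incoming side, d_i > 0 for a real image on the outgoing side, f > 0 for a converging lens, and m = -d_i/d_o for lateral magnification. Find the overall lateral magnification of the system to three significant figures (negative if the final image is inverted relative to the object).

First lens: d_i1 = 1/(1/9.5 - 1/14) = 29.556 cm.
m_1 = -(29.556)/14 = -2.1111.
Object distance for lens 2: d_o2 = 50.5 - 29.556 = 20.944 cm.
Second lens: d_i2 = 1/(1/4.5 - 1/(20.944)) = 5.731 cm.
m_2 = -(5.731)/(20.944) = -0.2736.
The system's lateral magnification is m_1 m_2 = (-2.1111)(-0.2736) = 0.5777.

0.578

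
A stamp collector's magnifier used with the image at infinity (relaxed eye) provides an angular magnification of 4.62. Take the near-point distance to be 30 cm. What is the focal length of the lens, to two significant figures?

6.5 cm

For the image at infinity, M = D/f.
f = D/M = 30/4.62 = 6.494 cm.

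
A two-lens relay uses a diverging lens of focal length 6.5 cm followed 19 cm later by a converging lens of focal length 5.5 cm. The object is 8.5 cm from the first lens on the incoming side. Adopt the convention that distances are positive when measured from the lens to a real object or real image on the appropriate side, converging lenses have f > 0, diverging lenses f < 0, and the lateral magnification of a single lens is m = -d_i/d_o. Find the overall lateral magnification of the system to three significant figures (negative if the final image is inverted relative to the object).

-0.139

Lens 1: 1/d_i1 = 1/f_1 - 1/d_o1 = 1/(-6.5) - 1/8.5 = -0.27149 cm^-1, so d_i1 = -3.683 cm.
m_1 = -(-3.683)/8.5 = 0.4333.
The intermediate image is virtual, 3.683 cm to the left of lens 1, so d_o2 = L - d_i1 = 19 - (-3.683) = 22.683 cm.
Lens 2: 1/d_i2 = 1/f_2 - 1/d_o2 = 1/5.5 - 1/(22.683) = 0.13773 cm^-1, so d_i2 = 7.260 cm.
m_2 = -(7.260)/(22.683) = -0.3201.
Total m = m_1 x m_2 = (0.4333)(-0.3201) = -0.1387.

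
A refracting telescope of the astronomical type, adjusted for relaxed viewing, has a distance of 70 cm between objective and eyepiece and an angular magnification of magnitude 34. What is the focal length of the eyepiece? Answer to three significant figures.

2.00 cm

In normal adjustment the tube length equals f_obj + f_eye and |M| = f_obj/f_eye.
So f_obj = 34 f_eye and 34 f_eye + f_eye = 70 cm, giving f_eye = 70/35 = 2.000 cm and f_obj = 68.000 cm.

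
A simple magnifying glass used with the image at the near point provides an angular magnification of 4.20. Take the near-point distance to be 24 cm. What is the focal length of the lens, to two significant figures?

For the image at the near point, M = 1 + D/f.
f = D/(M - 1) = 24/(4.2 - 1) = 7.500 cm.

7.5 cm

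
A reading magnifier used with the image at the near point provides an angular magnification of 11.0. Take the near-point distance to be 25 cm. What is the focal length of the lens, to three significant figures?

For the image at the near point, M = 1 + D/f.
f = D/(M - 1) = 25/(11.0 - 1) = 2.500 cm.

2.50 cm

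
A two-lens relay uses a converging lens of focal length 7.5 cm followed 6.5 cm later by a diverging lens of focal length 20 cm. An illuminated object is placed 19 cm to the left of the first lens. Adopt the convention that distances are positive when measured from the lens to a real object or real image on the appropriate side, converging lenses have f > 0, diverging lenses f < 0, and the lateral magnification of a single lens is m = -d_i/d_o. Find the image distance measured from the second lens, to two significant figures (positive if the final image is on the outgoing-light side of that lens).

8.4 cm

Lens 1: 1/d_i1 = 1/f_1 - 1/d_o1 = 1/7.5 - 1/19 = 0.08070 cm^-1, so d_i1 = 12.391 cm.
Since 12.391 cm > 6.5 cm, the first image lies past the second lens and serves as a virtual object: d_o2 = L - d_i1 = -5.891 cm.
Lens 2: 1/d_i2 = 1/f_2 - 1/d_o2 = 1/(-20) - 1/(-5.891) = 0.11974 cm^-1, so d_i2 = 8.351 cm.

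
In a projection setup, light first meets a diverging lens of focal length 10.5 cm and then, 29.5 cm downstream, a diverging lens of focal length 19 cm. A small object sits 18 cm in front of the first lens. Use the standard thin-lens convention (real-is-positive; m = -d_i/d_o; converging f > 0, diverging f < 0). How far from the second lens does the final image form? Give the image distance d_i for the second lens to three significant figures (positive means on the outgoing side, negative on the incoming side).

Lens 1: 1/d_i1 = 1/f_1 - 1/d_o1 = 1/(-10.5) - 1/18 = -0.15079 cm^-1, so d_i1 = -6.632 cm.
With d_i1 < 0 the first image is virtual and lies on the object side; the object distance for lens 2 is d_o2 = 29.5 - (-6.632) = 36.132 cm.
Lens 2: 1/d_i2 = 1/f_2 - 1/d_o2 = 1/(-19) - 1/(36.132) = -0.08031 cm^-1, so d_i2 = -12.452 cm.

-12.5 cm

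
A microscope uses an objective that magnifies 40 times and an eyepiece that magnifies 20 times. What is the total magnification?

800

The overall magnification of a compound microscope is the product of the objective and eyepiece magnifications:
M = M_obj x M_eye = 40 x 20 = 800.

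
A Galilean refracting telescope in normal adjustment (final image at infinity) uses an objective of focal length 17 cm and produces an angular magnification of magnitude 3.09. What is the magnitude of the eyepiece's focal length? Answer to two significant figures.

|M| = f_obj/|f_eye|, so |f_eye| = f_obj/|M| = 17/3.09 = 5.502 cm.
(The eyepiece is diverging, so its signed focal length is -5.502 cm.)

5.5 cm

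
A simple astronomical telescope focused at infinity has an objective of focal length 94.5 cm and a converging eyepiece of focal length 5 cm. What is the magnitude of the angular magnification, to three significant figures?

|M| = f_obj/|f_eye| = 94.5/5 = 18.900.

18.9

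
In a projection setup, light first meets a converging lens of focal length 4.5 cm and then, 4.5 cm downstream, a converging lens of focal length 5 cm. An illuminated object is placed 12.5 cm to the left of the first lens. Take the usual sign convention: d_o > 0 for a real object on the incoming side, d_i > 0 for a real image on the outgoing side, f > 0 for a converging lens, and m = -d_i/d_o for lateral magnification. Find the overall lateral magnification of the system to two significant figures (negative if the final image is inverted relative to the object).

-0.37

First lens: d_i1 = 1/(1/4.5 - 1/12.5) = 7.031 cm.
m_1 = -(7.031)/12.5 = -0.5625.
This image would form 7.031 cm past lens 1, i.e. 2.531 cm beyond lens 2, so it is a virtual object for lens 2: d_o2 = 4.5 - 7.031 = -2.531 cm.
Second lens: d_i2 = 1/(1/5 - 1/(-2.531)) = 1.680 cm.
m_2 = -(1.680)/(-2.531) = 0.6639.
Overall magnification: m = m_1 m_2 = -0.3734.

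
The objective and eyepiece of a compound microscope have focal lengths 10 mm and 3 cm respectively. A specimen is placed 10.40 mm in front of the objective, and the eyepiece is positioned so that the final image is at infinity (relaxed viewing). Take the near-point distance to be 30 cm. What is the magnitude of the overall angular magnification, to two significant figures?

250

Convert to cm: f_obj = 10 mm = 1 cm; d_o = 10.40 mm = 1.04 cm.
Objective: 1/d_i = 1/f_obj - 1/d_o = 1/1 - 1/1.04 = 0.03846 cm^-1, so d_i = 26.000 cm.
m_obj = -d_i/d_o = -26.000/1.04 = -25.000.
Eyepiece angular magnification (image at infinity): M_eye = D/f_e = 30/3 = 10.000.
Overall M = m_obj x M_eye = (-25.000)(10.000) = -250.00.
|M| = 250.00.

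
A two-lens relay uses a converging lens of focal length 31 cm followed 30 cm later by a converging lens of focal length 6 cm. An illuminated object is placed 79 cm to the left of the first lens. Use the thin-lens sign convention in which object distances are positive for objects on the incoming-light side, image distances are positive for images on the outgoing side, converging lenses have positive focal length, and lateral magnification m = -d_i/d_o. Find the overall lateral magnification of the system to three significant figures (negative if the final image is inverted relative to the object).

-0.143

Lens 1: 1/d_i1 = 1/f_1 - 1/d_o1 = 1/31 - 1/79 = 0.01960 cm^-1, so d_i1 = 51.021 cm.
m_1 = -(51.021)/79 = -0.6458.
Since 51.021 cm > 30 cm, the first image lies past the second lens and serves as a virtual object: d_o2 = L - d_i1 = -21.021 cm.
Lens 2: 1/d_i2 = 1/f_2 - 1/d_o2 = 1/6 - 1/(-21.021) = 0.21424 cm^-1, so d_i2 = 4.668 cm.
m_2 = -(4.668)/(-21.021) = 0.2221.
Overall magnification: m = m_1 m_2 = -0.1434.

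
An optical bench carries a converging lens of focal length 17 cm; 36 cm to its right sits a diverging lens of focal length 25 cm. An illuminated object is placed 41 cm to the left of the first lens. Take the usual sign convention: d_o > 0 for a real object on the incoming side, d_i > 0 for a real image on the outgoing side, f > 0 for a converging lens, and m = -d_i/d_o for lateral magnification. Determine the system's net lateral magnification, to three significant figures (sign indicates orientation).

Applying the thin-lens equation to the first lens, 1/17 = 1/41 + 1/d_i1, which gives d_i1 = 29.042 cm.
Its lateral magnification is m_1 = -d_i1/d_o1 = -(29.042)/41 = -0.7083.
That image sits 6.958 cm in front of the second lens, so d_o2 = 6.958 cm.
Applying the thin-lens equation again with f_2 = -25 cm and d_o2 = 6.958 cm gives d_i2 = -5.443 cm.
m_2 = -(-5.443)/(6.958) = 0.7823.
Total m = m_1 x m_2 = (-0.7083)(0.7823) = -0.5541.

-0.554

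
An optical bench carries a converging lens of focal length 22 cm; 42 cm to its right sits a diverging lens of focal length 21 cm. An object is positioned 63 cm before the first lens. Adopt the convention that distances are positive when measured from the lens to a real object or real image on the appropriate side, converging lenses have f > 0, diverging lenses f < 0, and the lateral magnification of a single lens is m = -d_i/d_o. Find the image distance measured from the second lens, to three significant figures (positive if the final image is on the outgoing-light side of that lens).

-5.89 cm

First lens: d_i1 = 1/(1/22 - 1/63) = 33.805 cm.
That image sits 8.195 cm in front of the second lens, so d_o2 = 8.195 cm.
Second lens: d_i2 = 1/(1/(-21) - 1/(8.195)) = -5.895 cm.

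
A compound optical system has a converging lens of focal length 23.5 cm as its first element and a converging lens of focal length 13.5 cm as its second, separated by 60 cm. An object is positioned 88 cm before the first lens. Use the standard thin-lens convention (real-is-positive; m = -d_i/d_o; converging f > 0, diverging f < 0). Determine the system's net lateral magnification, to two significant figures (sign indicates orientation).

Applying the thin-lens equation to the first lens, 1/23.5 = 1/88 + 1/d_i1, which gives d_i1 = 32.062 cm.
Its lateral magnification is m_1 = -d_i1/d_o1 = -(32.062)/88 = -0.3643.
Object distance for lens 2: d_o2 = 60 - 32.062 = 27.938 cm.
Applying the thin-lens equation again with f_2 = 13.5 cm and d_o2 = 27.938 cm gives d_i2 = 26.123 cm.
m_2 = -(26.123)/(27.938) = -0.9350.
The system's lateral magnification is m_1 m_2 = (-0.3643)(-0.9350) = 0.3407.

0.34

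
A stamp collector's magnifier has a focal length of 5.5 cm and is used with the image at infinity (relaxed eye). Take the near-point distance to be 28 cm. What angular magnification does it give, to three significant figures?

M = D/f = 28/5.5 = 5.091.

5.09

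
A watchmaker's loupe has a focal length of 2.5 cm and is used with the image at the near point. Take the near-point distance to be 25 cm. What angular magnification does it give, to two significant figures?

11

M = 1 + D/f = 1 + 25/2.5 = 11.000.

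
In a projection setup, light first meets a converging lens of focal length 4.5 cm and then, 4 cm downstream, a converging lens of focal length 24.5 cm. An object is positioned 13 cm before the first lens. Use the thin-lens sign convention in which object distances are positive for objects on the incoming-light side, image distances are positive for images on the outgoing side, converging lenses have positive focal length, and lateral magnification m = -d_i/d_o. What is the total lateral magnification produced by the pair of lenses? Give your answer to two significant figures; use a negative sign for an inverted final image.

-0.47

Lens 1: 1/d_i1 = 1/f_1 - 1/d_o1 = 1/4.5 - 1/13 = 0.14530 cm^-1, so d_i1 = 6.882 cm.
m_1 = -(6.882)/13 = -0.5294.
This image would form 6.882 cm past lens 1, i.e. 2.882 cm beyond lens 2, so it is a virtual object for lens 2: d_o2 = 4 - 6.882 = -2.882 cm.
Lens 2: 1/d_i2 = 1/f_2 - 1/d_o2 = 1/24.5 - 1/(-2.882) = 0.38776 cm^-1, so d_i2 = 2.579 cm.
m_2 = -(2.579)/(-2.882) = 0.8947.
The system's lateral magnification is m_1 m_2 = (-0.5294)(0.8947) = -0.4737.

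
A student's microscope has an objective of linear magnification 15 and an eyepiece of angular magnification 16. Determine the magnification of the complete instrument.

The overall magnification of a compound microscope is the product of the objective and eyepiece magnifications:
M = M_obj x M_eye = 15 x 16 = 240.

240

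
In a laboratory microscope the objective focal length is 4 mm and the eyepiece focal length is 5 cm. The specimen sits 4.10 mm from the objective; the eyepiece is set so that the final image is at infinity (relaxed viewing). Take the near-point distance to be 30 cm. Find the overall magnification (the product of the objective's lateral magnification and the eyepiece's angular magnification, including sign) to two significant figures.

-240

Convert to cm: f_obj = 4 mm = 0.4 cm; d_o = 4.10 mm = 0.41 cm.
Objective: 1/d_i = 1/f_obj - 1/d_o = 1/0.4 - 1/0.41 = 0.06098 cm^-1, so d_i = 16.400 cm.
m_obj = -d_i/d_o = -16.400/0.41 = -40.000.
Eyepiece angular magnification (image at infinity): M_eye = D/f_e = 30/5 = 6.000.
Overall M = m_obj x M_eye = (-40.000)(6.000) = -240.00.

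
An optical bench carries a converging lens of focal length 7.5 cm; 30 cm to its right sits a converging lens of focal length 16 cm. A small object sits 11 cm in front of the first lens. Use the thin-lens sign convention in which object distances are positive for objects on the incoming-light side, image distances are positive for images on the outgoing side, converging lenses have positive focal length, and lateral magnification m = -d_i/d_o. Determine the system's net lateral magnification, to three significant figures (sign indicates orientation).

-3.58

First lens: d_i1 = 1/(1/7.5 - 1/11) = 23.571 cm.
m_1 = -(23.571)/11 = -2.1429.
The intermediate image is 23.571 cm to the right of lens 1, so d_o2 = L - d_i1 = 30 - 23.571 = 6.429 cm.
Second lens: d_i2 = 1/(1/16 - 1/(6.429)) = -10.746 cm.
m_2 = -(-10.746)/(6.429) = 1.6716.
Overall magnification: m = m_1 m_2 = -3.5821.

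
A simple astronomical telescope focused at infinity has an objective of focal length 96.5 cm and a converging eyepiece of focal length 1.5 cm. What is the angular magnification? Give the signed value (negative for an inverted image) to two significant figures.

-64

M = -f_obj/f_eye = -96.5/(1.5) = -64.333.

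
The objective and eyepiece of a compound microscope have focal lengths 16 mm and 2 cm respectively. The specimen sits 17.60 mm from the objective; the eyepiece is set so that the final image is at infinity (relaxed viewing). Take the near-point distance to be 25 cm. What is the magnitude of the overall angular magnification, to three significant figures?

125

Convert to cm: f_obj = 16 mm = 1.6 cm; d_o = 17.60 mm = 1.76 cm.
Objective: 1/d_i = 1/f_obj - 1/d_o = 1/1.6 - 1/1.76 = 0.05682 cm^-1, so d_i = 17.600 cm.
m_obj = -d_i/d_o = -17.600/1.76 = -10.000.
Eyepiece angular magnification (image at infinity): M_eye = D/f_e = 25/2 = 12.500.
Overall M = m_obj x M_eye = (-10.000)(12.500) = -125.00.
|M| = 125.00.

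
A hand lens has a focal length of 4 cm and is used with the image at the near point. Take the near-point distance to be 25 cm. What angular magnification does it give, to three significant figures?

7.25

M = 1 + D/f = 1 + 25/4 = 7.250.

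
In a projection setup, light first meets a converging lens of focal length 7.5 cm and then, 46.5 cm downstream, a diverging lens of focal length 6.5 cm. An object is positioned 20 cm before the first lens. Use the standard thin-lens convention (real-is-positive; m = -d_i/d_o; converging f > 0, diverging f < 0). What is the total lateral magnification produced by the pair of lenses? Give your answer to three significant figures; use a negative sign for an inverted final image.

Lens 1: 1/d_i1 = 1/f_1 - 1/d_o1 = 1/7.5 - 1/20 = 0.08333 cm^-1, so d_i1 = 12.000 cm.
m_1 = -(12.000)/20 = -0.6000.
The intermediate image is 12.000 cm to the right of lens 1, so d_o2 = L - d_i1 = 46.5 - 12.000 = 34.500 cm.
Lens 2: 1/d_i2 = 1/f_2 - 1/d_o2 = 1/(-6.5) - 1/(34.500) = -0.18283 cm^-1, so d_i2 = -5.470 cm.
m_2 = -(-5.470)/(34.500) = 0.1585.
Overall magnification: m = m_1 m_2 = -0.0951.

-0.0951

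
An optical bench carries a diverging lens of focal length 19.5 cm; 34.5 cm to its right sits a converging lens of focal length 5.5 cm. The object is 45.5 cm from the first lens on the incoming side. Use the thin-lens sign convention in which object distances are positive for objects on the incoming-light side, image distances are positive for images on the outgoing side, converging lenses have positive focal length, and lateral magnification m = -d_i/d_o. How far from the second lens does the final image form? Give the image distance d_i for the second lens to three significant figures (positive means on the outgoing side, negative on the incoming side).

6.21 cm

Applying the thin-lens equation to the first lens, 1/(-19.5) = 1/45.5 + 1/d_i1, which gives d_i1 = -13.650 cm.
The intermediate image is virtual, 13.650 cm to the left of lens 1, so d_o2 = L - d_i1 = 34.5 - (-13.650) = 48.150 cm.
Applying the thin-lens equation again with f_2 = 5.5 cm and d_o2 = 48.150 cm gives d_i2 = 6.209 cm.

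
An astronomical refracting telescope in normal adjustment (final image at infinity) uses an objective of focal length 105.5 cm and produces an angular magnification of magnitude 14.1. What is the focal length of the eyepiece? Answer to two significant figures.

7.5 cm

|M| = f_obj/f_eye, so f_eye = f_obj/|M| = 105.5/14.1 = 7.482 cm.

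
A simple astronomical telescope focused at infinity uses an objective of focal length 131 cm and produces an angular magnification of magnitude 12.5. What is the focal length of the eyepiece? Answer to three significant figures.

|M| = f_obj/f_eye, so f_eye = f_obj/|M| = 131/12.5 = 10.480 cm.

10.5 cm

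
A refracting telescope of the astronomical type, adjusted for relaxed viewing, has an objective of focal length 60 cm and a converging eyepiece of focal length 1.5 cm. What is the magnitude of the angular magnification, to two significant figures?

40

|M| = f_obj/|f_eye| = 60/1.5 = 40.000.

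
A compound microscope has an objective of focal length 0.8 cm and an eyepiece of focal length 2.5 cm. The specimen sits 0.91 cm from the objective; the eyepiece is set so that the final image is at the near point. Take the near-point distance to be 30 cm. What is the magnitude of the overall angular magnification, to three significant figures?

94.5

Objective: 1/d_i = 1/f_obj - 1/d_o = 1/0.8 - 1/0.91 = 0.15110 cm^-1, so d_i = 6.618 cm.
m_obj = -d_i/d_o = -6.618/0.91 = -7.273.
Eyepiece angular magnification (image at near point): M_eye = 1 + D/f_e = 1 + 30/2.5 = 13.000.
Overall M = m_obj x M_eye = (-7.273)(13.000) = -94.55.
|M| = 94.55.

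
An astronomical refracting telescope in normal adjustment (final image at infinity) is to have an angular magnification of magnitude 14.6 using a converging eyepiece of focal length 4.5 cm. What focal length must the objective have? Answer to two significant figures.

66 cm

|M| = f_obj/|f_eye|, so f_obj = |M| x |f_eye| = 14.6 x 4.5 = 65.700 cm.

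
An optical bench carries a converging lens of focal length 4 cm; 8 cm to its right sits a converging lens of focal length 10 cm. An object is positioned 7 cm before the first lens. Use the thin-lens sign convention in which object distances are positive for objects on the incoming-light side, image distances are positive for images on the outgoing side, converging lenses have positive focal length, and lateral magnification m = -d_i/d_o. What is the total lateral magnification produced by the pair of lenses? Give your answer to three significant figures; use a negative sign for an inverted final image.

Applying the thin-lens equation to the first lens, 1/4 = 1/7 + 1/d_i1, which gives d_i1 = 9.333 cm.
Its lateral magnification is m_1 = -d_i1/d_o1 = -(9.333)/7 = -1.3333.
This image would form 9.333 cm past lens 1, i.e. 1.333 cm beyond lens 2, so it is a virtual object for lens 2: d_o2 = 8 - 9.333 = -1.333 cm.
Applying the thin-lens equation again with f_2 = 10 cm and d_o2 = -1.333 cm gives d_i2 = 1.176 cm.
m_2 = -(1.176)/(-1.333) = 0.8824.
Overall magnification: m = m_1 m_2 = -1.1765.

-1.18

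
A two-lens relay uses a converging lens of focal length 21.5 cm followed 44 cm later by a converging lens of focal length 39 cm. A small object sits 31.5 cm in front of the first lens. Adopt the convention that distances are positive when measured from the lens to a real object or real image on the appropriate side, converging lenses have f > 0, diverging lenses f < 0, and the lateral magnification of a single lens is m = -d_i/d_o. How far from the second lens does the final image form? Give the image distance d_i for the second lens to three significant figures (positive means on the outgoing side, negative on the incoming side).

Applying the thin-lens equation to the first lens, 1/21.5 = 1/31.5 + 1/d_i1, which gives d_i1 = 67.725 cm.
Since 67.725 cm > 44 cm, the first image lies past the second lens and serves as a virtual object: d_o2 = L - d_i1 = -23.725 cm.
Applying the thin-lens equation again with f_2 = 39 cm and d_o2 = -23.725 cm gives d_i2 = 14.751 cm.

14.8 cm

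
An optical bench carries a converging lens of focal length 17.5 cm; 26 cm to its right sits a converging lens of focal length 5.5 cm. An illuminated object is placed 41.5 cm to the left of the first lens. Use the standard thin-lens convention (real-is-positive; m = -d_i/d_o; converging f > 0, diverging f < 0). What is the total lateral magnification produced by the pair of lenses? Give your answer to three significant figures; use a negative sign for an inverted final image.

First lens: d_i1 = 1/(1/17.5 - 1/41.5) = 30.260 cm.
m_1 = -(30.260)/41.5 = -0.7292.
This image would form 30.260 cm past lens 1, i.e. 4.260 cm beyond lens 2, so it is a virtual object for lens 2: d_o2 = 26 - 30.260 = -4.260 cm.
Second lens: d_i2 = 1/(1/5.5 - 1/(-4.260)) = 2.401 cm.
m_2 = -(2.401)/(-4.260) = 0.5635.
Overall magnification: m = m_1 m_2 = -0.4109.

-0.411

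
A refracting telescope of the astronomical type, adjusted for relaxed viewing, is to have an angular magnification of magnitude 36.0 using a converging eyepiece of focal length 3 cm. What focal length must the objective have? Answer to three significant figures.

108 cm

|M| = f_obj/|f_eye|, so f_obj = |M| x |f_eye| = 36.0 x 3 = 108.000 cm.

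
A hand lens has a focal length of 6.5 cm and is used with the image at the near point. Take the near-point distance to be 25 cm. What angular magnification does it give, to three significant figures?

4.85

M = 1 + D/f = 1 + 25/6.5 = 4.846.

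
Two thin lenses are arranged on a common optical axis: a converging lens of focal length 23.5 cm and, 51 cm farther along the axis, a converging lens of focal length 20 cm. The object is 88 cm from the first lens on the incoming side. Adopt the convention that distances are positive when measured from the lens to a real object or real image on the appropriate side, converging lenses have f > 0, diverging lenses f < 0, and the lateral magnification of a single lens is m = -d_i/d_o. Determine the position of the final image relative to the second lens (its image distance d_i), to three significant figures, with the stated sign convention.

-357 cm

Applying the thin-lens equation to the first lens, 1/23.5 = 1/88 + 1/d_i1, which gives d_i1 = 32.062 cm.
The intermediate image is 32.062 cm to the right of lens 1, so d_o2 = L - d_i1 = 51 - 32.062 = 18.938 cm.
Applying the thin-lens equation again with f_2 = 20 cm and d_o2 = 18.938 cm gives d_i2 = -356.642 cm.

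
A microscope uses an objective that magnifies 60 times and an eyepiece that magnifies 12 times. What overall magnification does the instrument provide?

The overall magnification of a compound microscope is the product of the objective and eyepiece magnifications:
M = M_obj x M_eye = 60 x 12 = 720.

720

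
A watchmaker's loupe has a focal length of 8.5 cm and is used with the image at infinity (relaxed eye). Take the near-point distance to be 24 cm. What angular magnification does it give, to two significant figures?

M = D/f = 24/8.5 = 2.824.

2.8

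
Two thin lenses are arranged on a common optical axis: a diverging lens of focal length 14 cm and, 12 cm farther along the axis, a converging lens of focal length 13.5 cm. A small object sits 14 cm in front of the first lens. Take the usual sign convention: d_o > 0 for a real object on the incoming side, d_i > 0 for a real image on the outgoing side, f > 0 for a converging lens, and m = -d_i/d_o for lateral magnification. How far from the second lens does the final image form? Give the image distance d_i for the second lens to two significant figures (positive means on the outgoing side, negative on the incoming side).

47 cm

First lens: d_i1 = 1/(1/(-14) - 1/14) = -7.000 cm.
The intermediate image is virtual, 7.000 cm to the left of lens 1, so d_o2 = L - d_i1 = 12 - (-7.000) = 19.000 cm.
Second lens: d_i2 = 1/(1/13.5 - 1/(19.000)) = 46.636 cm.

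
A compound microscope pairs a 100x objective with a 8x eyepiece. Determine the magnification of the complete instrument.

The overall magnification of a compound microscope is the product of the objective and eyepiece magnifications:
M = M_obj x M_eye = 100 x 8 = 800.

800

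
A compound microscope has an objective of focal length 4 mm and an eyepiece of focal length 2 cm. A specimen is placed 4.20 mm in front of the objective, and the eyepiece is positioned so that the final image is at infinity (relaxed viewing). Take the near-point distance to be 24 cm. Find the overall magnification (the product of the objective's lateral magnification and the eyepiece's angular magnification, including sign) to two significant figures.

Convert to cm: f_obj = 4 mm = 0.4 cm; d_o = 4.20 mm = 0.42 cm.
Objective: 1/d_i = 1/f_obj - 1/d_o = 1/0.4 - 1/0.42 = 0.11905 cm^-1, so d_i = 8.400 cm.
m_obj = -d_i/d_o = -8.400/0.42 = -20.000.
Eyepiece angular magnification (image at infinity): M_eye = D/f_e = 24/2 = 12.000.
Overall M = m_obj x M_eye = (-20.000)(12.000) = -240.00.

-240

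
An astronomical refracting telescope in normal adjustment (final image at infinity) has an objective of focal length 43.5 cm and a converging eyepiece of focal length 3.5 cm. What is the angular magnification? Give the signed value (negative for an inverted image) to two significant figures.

-12

M = -f_obj/f_eye = -43.5/(3.5) = -12.429.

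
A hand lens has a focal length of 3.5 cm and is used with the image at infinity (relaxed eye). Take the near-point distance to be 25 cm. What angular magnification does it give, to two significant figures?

M = D/f = 25/3.5 = 7.143.

7.1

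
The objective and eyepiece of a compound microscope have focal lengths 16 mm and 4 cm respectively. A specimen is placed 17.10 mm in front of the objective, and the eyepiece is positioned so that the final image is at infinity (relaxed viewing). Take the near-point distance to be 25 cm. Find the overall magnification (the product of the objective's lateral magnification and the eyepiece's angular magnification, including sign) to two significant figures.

-91

Convert to cm: f_obj = 16 mm = 1.6 cm; d_o = 17.10 mm = 1.71 cm.
Objective: 1/d_i = 1/f_obj - 1/d_o = 1/1.6 - 1/1.71 = 0.04020 cm^-1, so d_i = 24.873 cm.
m_obj = -d_i/d_o = -24.873/1.71 = -14.545.
Eyepiece angular magnification (image at infinity): M_eye = D/f_e = 25/4 = 6.250.
Overall M = m_obj x M_eye = (-14.545)(6.250) = -90.91.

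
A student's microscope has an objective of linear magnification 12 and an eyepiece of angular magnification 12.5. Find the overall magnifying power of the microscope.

The overall magnification of a compound microscope is the product of the objective and eyepiece magnifications:
M = M_obj x M_eye = 12 x 12.5 = 150.

150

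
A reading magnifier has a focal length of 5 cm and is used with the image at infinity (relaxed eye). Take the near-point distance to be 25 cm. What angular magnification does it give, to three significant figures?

5.00

M = D/f = 25/5 = 5.000.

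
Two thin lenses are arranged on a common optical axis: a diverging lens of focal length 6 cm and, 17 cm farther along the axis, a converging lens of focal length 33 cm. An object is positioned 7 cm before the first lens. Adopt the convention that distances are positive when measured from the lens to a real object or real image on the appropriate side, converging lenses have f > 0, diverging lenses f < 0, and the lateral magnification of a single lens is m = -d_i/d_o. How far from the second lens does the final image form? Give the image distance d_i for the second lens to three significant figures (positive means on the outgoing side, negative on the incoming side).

-52.3 cm

Applying the thin-lens equation to the first lens, 1/(-6) = 1/7 + 1/d_i1, which gives d_i1 = -3.231 cm.
With d_i1 < 0 the first image is virtual and lies on the object side; the object distance for lens 2 is d_o2 = 17 - (-3.231) = 20.231 cm.
Applying the thin-lens equation again with f_2 = 33 cm and d_o2 = 20.231 cm gives d_i2 = -52.283 cm.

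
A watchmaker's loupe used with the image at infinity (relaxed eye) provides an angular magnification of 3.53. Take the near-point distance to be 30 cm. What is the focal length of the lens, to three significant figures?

8.50 cm

For the image at infinity, M = D/f.
f = D/M = 30/3.53 = 8.499 cm.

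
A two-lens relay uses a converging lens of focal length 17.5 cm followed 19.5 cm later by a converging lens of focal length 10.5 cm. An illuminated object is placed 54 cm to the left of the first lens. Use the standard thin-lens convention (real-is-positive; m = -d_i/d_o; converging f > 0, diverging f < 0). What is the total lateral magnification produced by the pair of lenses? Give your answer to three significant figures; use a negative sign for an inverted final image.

Applying the thin-lens equation to the first lens, 1/17.5 = 1/54 + 1/d_i1, which gives d_i1 = 25.890 cm.
Its lateral magnification is m_1 = -d_i1/d_o1 = -(25.890)/54 = -0.4795.
This image would form 25.890 cm past lens 1, i.e. 6.390 cm beyond lens 2, so it is a virtual object for lens 2: d_o2 = 19.5 - 25.890 = -6.390 cm.
Applying the thin-lens equation again with f_2 = 10.5 cm and d_o2 = -6.390 cm gives d_i2 = 3.973 cm.
m_2 = -(3.973)/(-6.390) = 0.6217.
Overall magnification: m = m_1 m_2 = -0.2981.

-0.298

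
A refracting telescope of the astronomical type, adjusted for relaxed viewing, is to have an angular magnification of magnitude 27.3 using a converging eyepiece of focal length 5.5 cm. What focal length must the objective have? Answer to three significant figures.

|M| = f_obj/|f_eye|, so f_obj = |M| x |f_eye| = 27.3 x 5.5 = 150.150 cm.

150 cm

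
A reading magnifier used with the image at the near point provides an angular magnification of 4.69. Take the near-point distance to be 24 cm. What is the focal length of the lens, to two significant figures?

For the image at the near point, M = 1 + D/f.
f = D/(M - 1) = 24/(4.69 - 1) = 6.504 cm.

6.5 cm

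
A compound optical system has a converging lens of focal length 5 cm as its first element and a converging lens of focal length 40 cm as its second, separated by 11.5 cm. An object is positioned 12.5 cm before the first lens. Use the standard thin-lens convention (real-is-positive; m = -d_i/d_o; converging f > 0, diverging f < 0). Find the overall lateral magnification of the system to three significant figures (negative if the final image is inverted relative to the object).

-0.724

Lens 1: 1/d_i1 = 1/f_1 - 1/d_o1 = 1/5 - 1/12.5 = 0.12000 cm^-1, so d_i1 = 8.333 cm.
m_1 = -(8.333)/12.5 = -0.6667.
Object distance for lens 2: d_o2 = 11.5 - 8.333 = 3.167 cm.
Lens 2: 1/d_i2 = 1/f_2 - 1/d_o2 = 1/40 - 1/(3.167) = -0.29079 cm^-1, so d_i2 = -3.439 cm.
m_2 = -(-3.439)/(3.167) = 1.0860.
The system's lateral magnification is m_1 m_2 = (-0.6667)(1.0860) = -0.7240.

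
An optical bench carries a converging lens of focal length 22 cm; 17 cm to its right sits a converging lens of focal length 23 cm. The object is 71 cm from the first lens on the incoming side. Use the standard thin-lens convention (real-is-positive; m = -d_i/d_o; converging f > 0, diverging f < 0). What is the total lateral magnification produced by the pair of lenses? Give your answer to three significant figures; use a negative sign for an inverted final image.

Lens 1: 1/d_i1 = 1/f_1 - 1/d_o1 = 1/22 - 1/71 = 0.03137 cm^-1, so d_i1 = 31.878 cm.
m_1 = -(31.878)/71 = -0.4490.
Since 31.878 cm > 17 cm, the first image lies past the second lens and serves as a virtual object: d_o2 = L - d_i1 = -14.878 cm.
Lens 2: 1/d_i2 = 1/f_2 - 1/d_o2 = 1/23 - 1/(-14.878) = 0.11069 cm^-1, so d_i2 = 9.034 cm.
m_2 = -(9.034)/(-14.878) = 0.6072.
The system's lateral magnification is m_1 m_2 = (-0.4490)(0.6072) = -0.2726.

-0.273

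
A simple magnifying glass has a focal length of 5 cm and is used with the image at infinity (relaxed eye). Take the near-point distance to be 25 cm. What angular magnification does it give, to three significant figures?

M = D/f = 25/5 = 5.000.

5.00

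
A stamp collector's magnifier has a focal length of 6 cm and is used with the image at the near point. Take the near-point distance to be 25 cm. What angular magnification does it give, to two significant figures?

5.2

M = 1 + D/f = 1 + 25/6 = 5.167.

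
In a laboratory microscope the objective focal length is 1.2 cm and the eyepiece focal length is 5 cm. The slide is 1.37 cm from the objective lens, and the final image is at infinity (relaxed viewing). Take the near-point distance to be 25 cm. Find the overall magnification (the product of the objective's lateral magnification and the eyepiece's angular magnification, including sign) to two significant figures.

Objective: 1/d_i = 1/f_obj - 1/d_o = 1/1.2 - 1/1.37 = 0.10341 cm^-1, so d_i = 9.671 cm.
m_obj = -d_i/d_o = -9.671/1.37 = -7.059.
Eyepiece angular magnification (image at infinity): M_eye = D/f_e = 25/5 = 5.000.
Overall M = m_obj x M_eye = (-7.059)(5.000) = -35.29.

-35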